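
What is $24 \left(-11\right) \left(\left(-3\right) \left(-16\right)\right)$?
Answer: $-12672$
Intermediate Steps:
$24 \left(-11\right) \left(\left(-3\right) \left(-16\right)\right) = \left(-264\right) 48 = -12672$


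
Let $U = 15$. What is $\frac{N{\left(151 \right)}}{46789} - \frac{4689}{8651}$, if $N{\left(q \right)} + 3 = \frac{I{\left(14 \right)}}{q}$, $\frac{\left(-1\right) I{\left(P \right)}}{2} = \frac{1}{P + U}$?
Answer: $- \frac{960838331848}{1772495007181} \approx -0.54208$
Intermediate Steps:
$I{\left(P \right)} = - \frac{2}{15 + P}$ ($I{\left(P \right)} = - \frac{2}{P + 15} = - \frac{2}{15 + P}$)
$N{\left(q \right)} = -3 - \frac{2}{29 q}$ ($N{\left(q \right)} = -3 + \frac{\left(-2\right) \frac{1}{15 + 14}}{q} = -3 + \frac{\left(-2\right) \frac{1}{29}}{q} = -3 - \frac{2}{29 q}$)
$\frac{N{\left(151 \right)}}{46789} - \frac{4689}{8651} = \frac{-3 - \frac{2}{29 \cdot 151}}{46789} - \frac{4689}{8651} = \left(-3 - \frac{2}{4379}\right) \frac{1}{46789} - \frac{4689}{8651} = \left(- \frac{13139}{4379}\right) \frac{1}{46789} - \frac{4689}{8651} = - \frac{13139}{204889031} - \frac{4689}{8651} = - \frac{960838331848}{1772495007181}$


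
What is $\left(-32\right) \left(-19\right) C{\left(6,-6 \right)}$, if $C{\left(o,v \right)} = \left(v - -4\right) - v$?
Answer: $2432$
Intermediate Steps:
$C{\left(o,v \right)} = 4$ ($C{\left(o,v \right)} = \left(v + 4\right) - v = \left(4 + v\right) - v = 4$)
$\left(-32\right) \left(-19\right) C{\left(6,-6 \right)} = \left(-32\right) \left(-19\right) 4 = 608 \cdot 4 = 2432$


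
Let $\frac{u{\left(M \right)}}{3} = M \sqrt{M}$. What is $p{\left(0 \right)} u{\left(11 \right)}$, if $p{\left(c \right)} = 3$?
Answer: $99 \sqrt{11} \approx 328.35$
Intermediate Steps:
$u{\left(M \right)} = 3 M^{\frac{3}{2}}$ ($u{\left(M \right)} = 3 M \sqrt{M} = 3 M^{\frac{3}{2}}$)
$p{\left(0 \right)} u{\left(11 \right)} = 3 \cdot 3 \cdot 11^{\frac{3}{2}} = 3 \cdot 3 \cdot 11 \sqrt{11} = 3 \cdot 33 \sqrt{11} = 99 \sqrt{11}$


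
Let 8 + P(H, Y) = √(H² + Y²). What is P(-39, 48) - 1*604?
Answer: -612 + 15*√17 ≈ -550.15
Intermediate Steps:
P(H, Y) = -8 + √(H² + Y²)
P(-39, 48) - 1*604 = (-8 + √((-39)² + 48²)) - 1*604 = (-8 + √(1521 + 2304)) - 604 = (-8 + √3825) - 604 = (-8 + 15*√17) - 604 = -612 + 15*√17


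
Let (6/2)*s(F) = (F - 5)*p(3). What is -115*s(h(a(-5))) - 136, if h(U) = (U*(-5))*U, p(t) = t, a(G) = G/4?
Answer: 21399/16 ≈ 1337.4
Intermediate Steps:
a(G) = G/4 (a(G) = G*(¼) = G/4)
h(U) = -5*U² (h(U) = (-5*U)*U = -5*U²)
s(F) = -5 + F (s(F) = ((F - 5)*3)/3 = ((-5 + F)*3)/3 = (-15 + 3*F)/3 = -5 + F)
-115*s(h(a(-5))) - 136 = -115*(-5 - 5*((¼)*(-5))²) - 136 = -115*(-5 - 5*(-5/4)²) - 136 = -115*(-5 - 5*25/16) - 136 = -115*(-5 - 125/16) - 136 = -115*(-205/16) - 136 = 23575/16 - 136 = 21399/16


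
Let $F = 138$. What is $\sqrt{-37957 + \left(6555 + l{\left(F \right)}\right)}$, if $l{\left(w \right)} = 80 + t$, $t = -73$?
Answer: $i \sqrt{31395} \approx 177.19 i$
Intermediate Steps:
$l{\left(w \right)} = 7$ ($l{\left(w \right)} = 80 - 73 = 7$)
$\sqrt{-37957 + \left(6555 + l{\left(F \right)}\right)} = \sqrt{-37957 + \left(6555 + 7\right)} = \sqrt{-37957 + 6562} = \sqrt{-31395} = i \sqrt{31395}$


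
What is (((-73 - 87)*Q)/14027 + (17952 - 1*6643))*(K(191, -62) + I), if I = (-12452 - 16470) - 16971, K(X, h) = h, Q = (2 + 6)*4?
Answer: -560743698305/1079 ≈ -5.1969e+8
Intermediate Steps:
Q = 32 (Q = 8*4 = 32)
I = -45893 (I = -28922 - 16971 = -45893)
(((-73 - 87)*Q)/14027 + (17952 - 1*6643))*(K(191, -62) + I) = (((-73 - 87)*32)/14027 + (17952 - 1*6643))*(-62 - 45893) = (-160*32*(1/14027) + (17952 - 6643))*(-45955) = (-5120*1/14027 + 11309)*(-45955) = (-5120/14027 + 11309)*(-45955) = (158626223/14027)*(-45955) = -560743698305/1079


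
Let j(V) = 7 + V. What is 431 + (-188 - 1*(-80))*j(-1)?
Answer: -217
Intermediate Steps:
431 + (-188 - 1*(-80))*j(-1) = 431 + (-188 - 1*(-80))*(7 - 1) = 431 + (-188 + 80)*6 = 431 - 108*6 = 431 - 648 = -217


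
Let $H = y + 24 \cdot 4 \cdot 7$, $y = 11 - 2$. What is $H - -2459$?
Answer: $3140$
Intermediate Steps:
$y = 9$ ($y = 11 - 2 = 9$)
$H = 681$ ($H = 9 + 24 \cdot 4 \cdot 7 = 9 + 24 \cdot 28 = 9 + 672 = 681$)
$H - -2459 = 681 - -2459 = 681 + 2459 = 3140$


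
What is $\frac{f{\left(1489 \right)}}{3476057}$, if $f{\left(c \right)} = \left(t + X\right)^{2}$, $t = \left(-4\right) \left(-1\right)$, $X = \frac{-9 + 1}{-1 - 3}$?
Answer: $\frac{36}{3476057} \approx 1.0357 \cdot 10^{-5}$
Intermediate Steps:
$X = 2$ ($X = - \frac{8}{-4} = \left(-8\right) \left(- \frac{1}{4}\right) = 2$)
$t = 4$
$f{\left(c \right)} = 36$ ($f{\left(c \right)} = \left(4 + 2\right)^{2} = 6^{2} = 36$)
$\frac{f{\left(1489 \right)}}{3476057} = \frac{36}{3476057}$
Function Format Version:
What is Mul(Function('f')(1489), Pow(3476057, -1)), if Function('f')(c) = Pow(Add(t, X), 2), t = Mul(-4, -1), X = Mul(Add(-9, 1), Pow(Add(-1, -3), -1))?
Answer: Rational(36, 3476057) ≈ 1.0357e-5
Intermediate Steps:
X = 2 (X = Mul(-8, Pow(-4, -1)) = Mul(-8, Rational(-1, 4)) = 2)
t = 4
Function('f')(c) = 36 (Function('f')(c) = Pow(Add(4, 2), 2) = Pow(6, 2) = 36)
Mul(Function('f')(1489), Pow(3476057, -1)) = Mul(36, Pow(3476057, -1)) = Mul(36, Rational(1, 3476057)) = Rational(36, 3476057)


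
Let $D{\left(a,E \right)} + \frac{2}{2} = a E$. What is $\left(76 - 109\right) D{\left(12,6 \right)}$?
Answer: $-2343$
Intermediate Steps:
$D{\left(a,E \right)} = -1 + E a$ ($D{\left(a,E \right)} = -1 + a E = -1 + E a$)
$\left(76 - 109\right) D{\left(12,6 \right)} = \left(76 - 109\right) \left(-1 + 6 \cdot 12\right) = - 33 \left(-1 + 72\right) = \left(-33\right) 71 = -2343$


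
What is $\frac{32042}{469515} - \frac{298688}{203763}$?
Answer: $- \frac{14856613586}{10629976105} \approx -1.3976$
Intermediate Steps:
$\frac{32042}{469515} - \frac{298688}{203763} = - \frac{14856613586}{10629976105}$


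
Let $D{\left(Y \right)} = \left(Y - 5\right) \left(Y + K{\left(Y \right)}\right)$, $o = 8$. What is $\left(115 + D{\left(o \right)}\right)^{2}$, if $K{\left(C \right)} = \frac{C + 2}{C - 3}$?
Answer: $21025$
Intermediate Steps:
$K{\left(C \right)} = \frac{2 + C}{-3 + C}$
$D{\left(Y \right)} = \left(-5 + Y\right) \left(Y + \frac{2 + Y}{-3 + Y}\right)$ ($D{\left(Y \right)} = \left(Y - 5\right) \left(Y + \frac{2 + Y}{-3 + Y}\right) = \left(-5 + Y\right) \left(Y + \frac{2 + Y}{-3 + Y}\right)$)
$\left(115 + D{\left(o \right)}\right)^{2} = \left(115 + \frac{-10 + 8^{3} - 7 \cdot 8^{2} + 12 \cdot 8}{-3 + 8}\right)^{2} = \left(115 + \frac{-10 + 512 - 448 + 96}{5}\right)^{2} = \left(115 + \frac{1}{5} \cdot 150\right)^{2} = \left(115 + 30\right)^{2} = 145^{2} = 21025$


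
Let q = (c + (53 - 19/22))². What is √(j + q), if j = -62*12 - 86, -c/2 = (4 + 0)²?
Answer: I*√205471/22 ≈ 20.604*I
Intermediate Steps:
c = -32 (c = -2*(4 + 0)² = -2*4² = -2*16 = -32)
q = 196249/484 (q = (-32 + (53 - 19/22))² = (-32 + 1147/22)² = (443/22)² = 196249/484 ≈ 405.47)
j = -830 (j = -744 - 86 = -830)
√(j + q) = √(-830 + 196249/484) = √(-205471/484) = I*√205471/22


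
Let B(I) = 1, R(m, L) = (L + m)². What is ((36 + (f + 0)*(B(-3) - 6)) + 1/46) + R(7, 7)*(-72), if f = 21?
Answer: -652325/46 ≈ -14181.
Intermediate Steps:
((36 + (f + 0)*(B(-3) - 6)) + 1/46) + R(7, 7)*(-72) = ((36 + (21 + 0)*(1 - 6)) + 1/46) + (7 + 7)²*(-72) = ((36 + 21*(-5)) + 1/46) + 14²*(-72) = ((36 - 105) + 1/46) + 196*(-72) = (-69 + 1/46) - 14112 = -3173/46 - 14112 = -652325/46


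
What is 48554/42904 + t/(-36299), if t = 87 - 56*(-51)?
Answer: 818097587/778686148 ≈ 1.0506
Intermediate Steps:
t = 2943 (t = 87 + 2856 = 2943)
48554/42904 + t/(-36299) = 48554/42904 + 2943/(-36299) = 48554*(1/42904) + 2943*(-1/36299) = 24277/21452 - 2943/36299 = 818097587/778686148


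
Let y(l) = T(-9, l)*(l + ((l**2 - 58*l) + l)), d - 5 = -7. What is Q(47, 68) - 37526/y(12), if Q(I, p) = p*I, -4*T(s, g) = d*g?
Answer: 5081227/1584 ≈ 3207.8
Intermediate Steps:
d = -2 (d = 5 - 7 = -2)
T(s, g) = g/2 (T(s, g) = -(-1)*g/2 = g/2)
Q(I, p) = I*p
y(l) = l*(l**2 - 56*l)/2 (y(l) = (l/2)*(l + ((l**2 - 58*l) + l)) = (l/2)*(l + (l**2 - 57*l)) = (l/2)*(l**2 - 56*l) = l*(l**2 - 56*l)/2)
Q(47, 68) - 37526/y(12) = 47*68 - 37526*1/(72*(-56 + 12)) = 3196 - 37526/((1/2)*144*(-44)) = 3196 - 37526/(-3168) = 3196 - 37526*(-1/3168) = 3196 + 18763/1584 = 5081227/1584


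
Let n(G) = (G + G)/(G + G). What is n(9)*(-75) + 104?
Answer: 29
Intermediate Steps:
n(G) = 1 (n(G) = (2*G)/((2*G)) = (2*G)*(1/(2*G)) = 1)
n(9)*(-75) + 104 = 1*(-75) + 104 = -75 + 104 = 29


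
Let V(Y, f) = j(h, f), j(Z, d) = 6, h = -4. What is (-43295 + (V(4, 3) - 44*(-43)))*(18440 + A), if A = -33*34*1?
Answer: -716913246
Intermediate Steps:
A = -1122 (A = -1122*1 = -1122)
V(Y, f) = 6
(-43295 + (V(4, 3) - 44*(-43)))*(18440 + A) = (-43295 + (6 - 44*(-43)))*(18440 - 1122) = (-43295 + (6 + 1892))*17318 = (-43295 + 1898)*17318 = -41397*17318 = -716913246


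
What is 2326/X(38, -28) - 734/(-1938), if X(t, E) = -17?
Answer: -132215/969 ≈ -136.44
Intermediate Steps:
2326/X(38, -28) - 734/(-1938) = 2326/(-17) - 734/(-1938) = 2326*(-1/17) - 734*(-1/1938) = -2326/17 + 367/969 = -132215/969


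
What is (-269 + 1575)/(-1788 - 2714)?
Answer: -653/2251 ≈ -0.29009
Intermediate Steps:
(-269 + 1575)/(-1788 - 2714) = 1306/(-4502) = 1306*(-1/4502) = -653/2251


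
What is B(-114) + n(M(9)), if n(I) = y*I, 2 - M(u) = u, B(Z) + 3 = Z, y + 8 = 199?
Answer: -1454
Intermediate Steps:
y = 191 (y = -8 + 199 = 191)
B(Z) = -3 + Z
M(u) = 2 - u
n(I) = 191*I
B(-114) + n(M(9)) = (-3 - 114) + 191*(2 - 1*9) = -117 + 191*(2 - 9) = -117 + 191*(-7) = -117 - 1337 = -1454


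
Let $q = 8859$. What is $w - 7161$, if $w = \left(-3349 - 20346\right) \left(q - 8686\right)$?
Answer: $-4106396$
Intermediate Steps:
$w = -4099235$ ($w = \left(-3349 - 20346\right) \left(8859 - 8686\right) = \left(-23695\right) 173 = -4099235$)
$w - 7161 = -4099235 - 7161 = -4106396$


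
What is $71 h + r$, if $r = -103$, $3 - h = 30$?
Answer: $-2020$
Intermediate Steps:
$h = -27$ ($h = 3 - 30 = -27$)
$71 h + r = 71 \left(-27\right) - 103 = -1917 - 103 = -2020$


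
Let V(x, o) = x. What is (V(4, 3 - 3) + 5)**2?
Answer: 81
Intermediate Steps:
(V(4, 3 - 3) + 5)**2 = (4 + 5)**2 = 9**2 = 81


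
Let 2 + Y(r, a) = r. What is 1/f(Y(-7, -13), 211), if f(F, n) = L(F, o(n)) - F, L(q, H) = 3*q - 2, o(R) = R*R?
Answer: -1/20 ≈ -0.050000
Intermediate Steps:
o(R) = R**2
Y(r, a) = -2 + r
L(q, H) = -2 + 3*q
f(F, n) = -2 + 2*F (f(F, n) = (-2 + 3*F) - F = -2 + 2*F)
1/f(Y(-7, -13), 211) = 1/(-2 + 2*(-2 - 7)) = 1/(-2 + 2*(-9)) = 1/(-2 - 18) = 1/(-20) = -1/20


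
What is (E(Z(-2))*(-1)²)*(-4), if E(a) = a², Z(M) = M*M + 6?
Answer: -400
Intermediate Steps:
Z(M) = 6 + M² (Z(M) = M² + 6 = 6 + M²)
(E(Z(-2))*(-1)²)*(-4) = ((6 + (-2)²)²*(-1)²)*(-4) = ((6 + 4)²*1)*(-4) = (10²*1)*(-4) = (100*1)*(-4) = 100*(-4) = -400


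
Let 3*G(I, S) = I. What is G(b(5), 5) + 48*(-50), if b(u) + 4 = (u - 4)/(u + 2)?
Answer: -16809/7 ≈ -2401.3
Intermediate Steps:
b(u) = -4 + (-4 + u)/(2 + u) (b(u) = -4 + (u - 4)/(u + 2) = -4 + (-4 + u)/(2 + u))
G(I, S) = I/3
G(b(5), 5) + 48*(-50) = (3*(-4 - 1*5)/(2 + 5))/3 + 48*(-50) = (3*(-4 - 5)/7)/3 - 2400 = (3*(⅐)*(-9))/3 - 2400 = (⅓)*(-27/7) - 2400 = -9/7 - 2400 = -16809/7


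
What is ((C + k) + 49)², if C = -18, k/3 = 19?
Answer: 7744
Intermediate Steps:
k = 57 (k = 3*19 = 57)
((C + k) + 49)² = ((-18 + 57) + 49)² = (39 + 49)² = 88² = 7744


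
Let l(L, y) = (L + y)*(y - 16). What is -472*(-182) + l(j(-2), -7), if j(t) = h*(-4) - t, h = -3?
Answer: 85743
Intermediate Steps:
j(t) = 12 - t (j(t) = -3*(-4) - t = 12 - t)
l(L, y) = (-16 + y)*(L + y) (l(L, y) = (L + y)*(-16 + y) = (-16 + y)*(L + y))
-472*(-182) + l(j(-2), -7) = -472*(-182) + ((-7)² - 16*(12 - 1*(-2)) - 16*(-7) + (12 - 1*(-2))*(-7)) = 85904 + (49 - 16*(12 + 2) + 112 + (12 + 2)*(-7)) = 85904 + (49 - 16*14 + 112 + 14*(-7)) = 85904 + (49 - 224 + 112 - 98) = 85904 - 161 = 85743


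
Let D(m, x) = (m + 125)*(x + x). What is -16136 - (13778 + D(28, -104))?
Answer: 1910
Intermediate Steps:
D(m, x) = 2*x*(125 + m) (D(m, x) = (125 + m)*(2*x) = 2*x*(125 + m))
-16136 - (13778 + D(28, -104)) = -16136 - (13778 + 2*(-104)*(125 + 28)) = -16136 - (13778 + 2*(-104)*153) = -16136 - (13778 - 31824) = -16136 - 1*(-18046) = -16136 + 18046 = 1910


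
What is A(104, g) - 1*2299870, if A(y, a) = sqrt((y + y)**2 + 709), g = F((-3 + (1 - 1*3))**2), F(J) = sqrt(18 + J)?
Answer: -2299870 + sqrt(43973) ≈ -2.2997e+6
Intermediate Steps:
g = sqrt(43) (g = sqrt(18 + (-3 + (1 - 1*3))**2) = sqrt(18 + (-3 + (1 - 3))**2) = sqrt(18 + (-3 - 2)**2) = sqrt(18 + (-5)**2) = sqrt(18 + 25) = sqrt(43) ≈ 6.5574)
A(y, a) = sqrt(709 + 4*y**2) (A(y, a) = sqrt((2*y)**2 + 709) = sqrt(4*y**2 + 709) = sqrt(709 + 4*y**2))
A(104, g) - 1*2299870 = sqrt(709 + 4*104**2) - 1*2299870 = sqrt(709 + 4*10816) - 2299870 = sqrt(709 + 43264) - 2299870 = sqrt(43973) - 2299870 = -2299870 + sqrt(43973)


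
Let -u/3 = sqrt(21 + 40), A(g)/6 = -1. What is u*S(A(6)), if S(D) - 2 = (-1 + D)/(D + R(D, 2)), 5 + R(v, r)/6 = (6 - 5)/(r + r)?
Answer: -152*sqrt(61)/23 ≈ -51.616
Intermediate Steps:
A(g) = -6 (A(g) = 6*(-1) = -6)
R(v, r) = -30 + 3/r (R(v, r) = -30 + 6*((6 - 5)/(r + r)) = -30 + 6*(1/(2*r)) = -30 + 3/r)
u = -3*sqrt(61) (u = -3*sqrt(21 + 40) = -3*sqrt(61) ≈ -23.431)
S(D) = 2 + (-1 + D)/(-57/2 + D) (S(D) = 2 + (-1 + D)/(D + (-30 + 3/2)) = 2 + (-1 + D)/(D - 57/2) = 2 + (-1 + D)/(-57/2 + D))
u*S(A(6)) = (-3*sqrt(61))*(2*(-58 + 3*(-6))/(-57 + 2*(-6))) = (-3*sqrt(61))*(2*(-58 - 18)/(-57 - 12)) = (-3*sqrt(61))*(2*(-76)/(-69)) = (-3*sqrt(61))*(2*(-1/69)*(-76)) = -3*sqrt(61)*(152/69) = -152*sqrt(61)/23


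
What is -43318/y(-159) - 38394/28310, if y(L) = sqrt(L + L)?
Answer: -19197/14155 + 21659*I*sqrt(318)/159 ≈ -1.3562 + 2429.2*I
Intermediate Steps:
y(L) = sqrt(2)*sqrt(L) (y(L) = sqrt(2*L) = sqrt(2)*sqrt(L))
-43318/y(-159) - 38394/28310 = -43318*(-I*sqrt(318)/318) - 38394/28310 = -43318*(-I*sqrt(318)/318) - 38394*1/28310 = -43318*(-I*sqrt(318)/318) - 19197/14155 = -(-21659)*I*sqrt(318)/159 - 19197/14155 = 21659*I*sqrt(318)/159 - 19197/14155 = -19197/14155 + 21659*I*sqrt(318)/159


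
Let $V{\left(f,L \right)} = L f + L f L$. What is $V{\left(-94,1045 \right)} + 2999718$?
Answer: $-99748862$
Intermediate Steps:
$V{\left(f,L \right)} = L f + f L^{2}$
$V{\left(-94,1045 \right)} + 2999718 = 1045 \left(-94\right) \left(1 + 1045\right) + 2999718 = 1045 \left(-94\right) 1046 + 2999718 = -102748580 + 2999718 = -99748862$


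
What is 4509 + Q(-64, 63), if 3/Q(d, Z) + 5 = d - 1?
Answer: 315627/70 ≈ 4509.0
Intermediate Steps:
Q(d, Z) = 3/(-6 + d) (Q(d, Z) = 3/(-5 + (d - 1)) = 3/(-5 + (-1 + d)) = 3/(-6 + d))
4509 + Q(-64, 63) = 4509 + 3/(-6 - 64) = 4509 + 3/(-70) = 4509 + 3*(-1/70) = 4509 - 3/70 = 315627/70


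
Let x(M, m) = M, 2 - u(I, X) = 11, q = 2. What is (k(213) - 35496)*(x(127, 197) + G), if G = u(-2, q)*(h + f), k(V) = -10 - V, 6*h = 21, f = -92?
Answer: -65972993/2 ≈ -3.2986e+7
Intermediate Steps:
u(I, X) = -9 (u(I, X) = 2 - 1*11 = 2 - 11 = -9)
h = 7/2 (h = (⅙)*21 = 7/2 ≈ 3.5000)
G = 1593/2 (G = -9*(7/2 - 92) = -9*(-177/2) = 1593/2 ≈ 796.50)
(k(213) - 35496)*(x(127, 197) + G) = ((-10 - 1*213) - 35496)*(127 + 1593/2) = ((-10 - 213) - 35496)*(1847/2) = (-223 - 35496)*(1847/2) = -35719*1847/2 = -65972993/2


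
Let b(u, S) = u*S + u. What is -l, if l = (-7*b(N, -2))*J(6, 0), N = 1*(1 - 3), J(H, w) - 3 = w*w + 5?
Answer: 112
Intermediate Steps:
J(H, w) = 8 + w² (J(H, w) = 3 + (w*w + 5) = 3 + (w² + 5) = 3 + (5 + w²) = 8 + w²)
N = -2 (N = 1*(-2) = -2)
b(u, S) = u + S*u (b(u, S) = S*u + u = u + S*u)
l = -112 (l = (-(-14)*(1 - 2))*(8 + 0²) = (-(-14)*(-1))*(8 + 0) = -7*2*8 = -14*8 = -112)
-l = -1*(-112) = 112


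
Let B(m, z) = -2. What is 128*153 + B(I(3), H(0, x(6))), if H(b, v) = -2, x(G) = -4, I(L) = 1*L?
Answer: 19582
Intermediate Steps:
I(L) = L
128*153 + B(I(3), H(0, x(6))) = 128*153 - 2 = 19584 - 2 = 19582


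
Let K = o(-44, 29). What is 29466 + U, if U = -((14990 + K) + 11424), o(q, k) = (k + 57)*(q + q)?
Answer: 10620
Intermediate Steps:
o(q, k) = 2*q*(57 + k) (o(q, k) = (57 + k)*(2*q) = 2*q*(57 + k))
K = -7568 (K = 2*(-44)*(57 + 29) = 2*(-44)*86 = -7568)
U = -18846 (U = -((14990 - 7568) + 11424) = -(7422 + 11424) = -1*18846 = -18846)
29466 + U = 29466 - 18846 = 10620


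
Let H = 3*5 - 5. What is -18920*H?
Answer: -189200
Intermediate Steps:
H = 10 (H = 15 - 5 = 10)
-18920*H = -18920*10 = -189200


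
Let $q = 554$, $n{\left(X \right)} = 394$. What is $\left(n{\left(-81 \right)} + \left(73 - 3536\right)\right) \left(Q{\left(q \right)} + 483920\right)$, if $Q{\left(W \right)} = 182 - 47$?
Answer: $-1485564795$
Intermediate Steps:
$Q{\left(W \right)} = 135$ ($Q{\left(W \right)} = 182 - 47 = 135$)
$\left(n{\left(-81 \right)} + \left(73 - 3536\right)\right) \left(Q{\left(q \right)} + 483920\right) = \left(394 + \left(73 - 3536\right)\right) \left(135 + 483920\right) = \left(394 + \left(73 - 3536\right)\right) 484055 = \left(394 - 3463\right) 484055 = \left(-3069\right) 484055 = -1485564795$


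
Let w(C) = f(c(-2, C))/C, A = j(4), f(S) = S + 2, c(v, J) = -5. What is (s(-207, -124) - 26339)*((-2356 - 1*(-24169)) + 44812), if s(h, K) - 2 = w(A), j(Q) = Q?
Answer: -7019010375/4 ≈ -1.7548e+9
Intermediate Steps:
f(S) = 2 + S
A = 4
w(C) = -3/C (w(C) = (2 - 5)/C = -3/C)
s(h, K) = 5/4 (s(h, K) = 2 - 3/4 = 5/4)
(s(-207, -124) - 26339)*((-2356 - 1*(-24169)) + 44812) = (5/4 - 26339)*((-2356 - 1*(-24169)) + 44812) = -105351*((-2356 + 24169) + 44812)/4 = -105351*(21813 + 44812)/4 = -105351/4*66625 = -7019010375/4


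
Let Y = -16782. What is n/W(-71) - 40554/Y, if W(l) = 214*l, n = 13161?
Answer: 615747/397174 ≈ 1.5503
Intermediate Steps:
n/W(-71) - 40554/Y = 13161/((214*(-71))) - 40554/(-16782) = 13161/(-15194) - 40554*(-1/16782) = 13161*(-1/15194) + 6759/2797 = -123/142 + 6759/2797 = 615747/397174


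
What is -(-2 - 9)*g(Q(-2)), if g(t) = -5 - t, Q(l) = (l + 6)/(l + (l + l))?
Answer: -143/3 ≈ -47.667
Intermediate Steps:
Q(l) = (6 + l)/(3*l) (Q(l) = (6 + l)/(l + 2*l) = (6 + l)/((3*l)) = (6 + l)*(1/(3*l)) = (6 + l)/(3*l))
-(-2 - 9)*g(Q(-2)) = -(-2 - 9)*(-5 - (6 - 2)/(3*(-2))) = -(-11)*(-5 - (-1)*4/(3*2)) = -(-11)*(-5 - 1*(-⅔)) = -(-11)*(-5 + ⅔) = -(-11)*(-13)/3 = -1*143/3 = -143/3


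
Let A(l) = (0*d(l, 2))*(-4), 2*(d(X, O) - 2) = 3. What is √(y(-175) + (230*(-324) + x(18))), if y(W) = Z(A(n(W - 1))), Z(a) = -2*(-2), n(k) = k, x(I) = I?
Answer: 193*I*√2 ≈ 272.94*I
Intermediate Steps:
d(X, O) = 7/2 (d(X, O) = 2 + (½)*3 = 2 + 3/2 = 7/2)
A(l) = 0 (A(l) = (0*(7/2))*(-4) = 0*(-4) = 0)
Z(a) = 4
y(W) = 4
√(y(-175) + (230*(-324) + x(18))) = √(4 + (230*(-324) + 18)) = √(4 + (-74520 + 18)) = √(4 - 74502) = √(-74498) = 193*I*√2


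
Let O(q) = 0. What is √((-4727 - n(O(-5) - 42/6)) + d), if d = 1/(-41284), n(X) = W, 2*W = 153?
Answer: I*√2046733720095/20642 ≈ 69.307*I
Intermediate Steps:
W = 153/2 (W = (½)*153 = 153/2 ≈ 76.500)
n(X) = 153/2
d = -1/41284 ≈ -2.4222e-5
√((-4727 - n(O(-5) - 42/6)) + d) = √((-4727 - 1*153/2) - 1/41284) = √((-4727 - 153/2) - 1/41284) = √(-9607/2 - 1/41284) = √(-198307695/41284) = I*√2046733720095/20642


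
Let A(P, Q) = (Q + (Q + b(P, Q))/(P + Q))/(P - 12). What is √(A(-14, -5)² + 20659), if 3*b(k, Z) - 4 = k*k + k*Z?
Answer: √1260393031/247 ≈ 143.73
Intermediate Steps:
b(k, Z) = 4/3 + k²/3 + Z*k/3 (b(k, Z) = 4/3 + (k*k + k*Z)/3 = 4/3 + (k² + Z*k)/3 = 4/3 + (k²/3 + Z*k/3) = 4/3 + k²/3 + Z*k/3)
A(P, Q) = (Q + (4/3 + Q + P²/3 + P*Q/3)/(P + Q))/(-12 + P) (A(P, Q) = (Q + (Q + (4/3 + P²/3 + Q*P/3))/(P + Q))/(P - 12) = (Q + (Q + (4/3 + P²/3 + P*Q/3))/(P + Q))/(-12 + P) = (Q + (4/3 + Q + P²/3 + P*Q/3)/(P + Q))/(-12 + P))
√(A(-14, -5)² + 20659) = √(((4/3 - 5 + (-5)² + (⅓)*(-14)² + (4/3)*(-14)*(-5))/((-14)² - 12*(-14) - 12*(-5) - 14*(-5)))² + 20659) = √(((4/3 - 5 + 25 + (⅓)*196 + 280/3)/(196 + 168 + 60 + 70))² + 20659) = √(((4/3 - 5 + 25 + 196/3 + 280/3)/494)² + 20659) = √(((1/494)*180)² + 20659) = √((90/247)² + 20659) = √(8100/61009 + 20659) = √(1260393031/61009) = √1260393031/247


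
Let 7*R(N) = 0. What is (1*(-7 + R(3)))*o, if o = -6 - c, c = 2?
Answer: 56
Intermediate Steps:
R(N) = 0 (R(N) = (1/7)*0 = 0)
o = -8 (o = -6 - 1*2 = -6 - 2 = -8)
(1*(-7 + R(3)))*o = (1*(-7 + 0))*(-8) = (1*(-7))*(-8) = -7*(-8) = 56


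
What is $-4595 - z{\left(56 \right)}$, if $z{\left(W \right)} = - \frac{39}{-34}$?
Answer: $- \frac{156269}{34} \approx -4596.1$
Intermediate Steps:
$z{\left(W \right)} = \frac{39}{34}$ ($z{\left(W \right)} = \left(-39\right) \left(- \frac{1}{34}\right) = \frac{39}{34}$)
$-4595 - z{\left(56 \right)} = -4595 - \frac{39}{34} = - \frac{156269}{34}$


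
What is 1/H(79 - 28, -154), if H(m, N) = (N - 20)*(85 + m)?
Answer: -1/23664 ≈ -4.2258e-5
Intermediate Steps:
H(m, N) = (-20 + N)*(85 + m)
1/H(79 - 28, -154) = 1/(-1700 - 20*(79 - 28) + 85*(-154) - 154*(79 - 28)) = 1/(-1700 - 20*51 - 13090 - 154*51) = 1/(-1700 - 1020 - 13090 - 7854) = 1/(-23664) = -1/23664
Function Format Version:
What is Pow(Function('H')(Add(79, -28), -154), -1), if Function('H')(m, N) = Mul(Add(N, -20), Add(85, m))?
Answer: Rational(-1, 23664) ≈ -4.2258e-5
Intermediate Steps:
Function('H')(m, N) = Mul(Add(-20, N), Add(85, m))
Pow(Function('H')(Add(79, -28), -154), -1) = Pow(Add(-1700, Mul(-20, Add(79, -28)), Mul(85, -154), Mul(-154, Add(79, -28))), -1) = Pow(Add(-1700, Mul(-20, 51), -13090, Mul(-154, 51)), -1) = Pow(Add(-1700, -1020, -13090, -7854), -1) = Pow(-23664, -1) = Rational(-1, 23664)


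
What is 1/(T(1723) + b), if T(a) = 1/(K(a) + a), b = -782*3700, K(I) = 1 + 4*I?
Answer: -8616/24929534399 ≈ -3.4561e-7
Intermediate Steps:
b = -2893400
T(a) = 1/(1 + 5*a) (T(a) = 1/((1 + 4*a) + a) = 1/(1 + 5*a))
1/(T(1723) + b) = 1/(1/(1 + 5*1723) - 2893400) = 1/(1/(1 + 8615) - 2893400) = 1/(1/8616 - 2893400) = 1/(-24929534399/8616) = -8616/24929534399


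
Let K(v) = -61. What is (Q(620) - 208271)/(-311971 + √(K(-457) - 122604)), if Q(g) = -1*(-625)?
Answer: 32389765133/48663013753 + 103823*I*√122665/48663013753 ≈ 0.66559 + 0.00074723*I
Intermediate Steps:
Q(g) = 625
(Q(620) - 208271)/(-311971 + √(K(-457) - 122604)) = (625 - 208271)/(-311971 + √(-61 - 122604)) = -207646/(-311971 + √(-122665)) = -207646/(-311971 + I*√122665)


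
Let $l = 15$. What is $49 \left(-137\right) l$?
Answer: $-100695$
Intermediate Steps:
$49 \left(-137\right) l = 49 \left(-137\right) 15 = \left(-6713\right) 15 = -100695$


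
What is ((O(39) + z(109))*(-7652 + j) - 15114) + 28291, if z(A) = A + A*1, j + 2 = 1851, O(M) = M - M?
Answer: -1251877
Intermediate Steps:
O(M) = 0
j = 1849 (j = -2 + 1851 = 1849)
z(A) = 2*A (z(A) = A + A = 2*A)
((O(39) + z(109))*(-7652 + j) - 15114) + 28291 = ((0 + 2*109)*(-7652 + 1849) - 15114) + 28291 = ((0 + 218)*(-5803) - 15114) + 28291 = (218*(-5803) - 15114) + 28291 = (-1265054 - 15114) + 28291 = -1280168 + 28291 = -1251877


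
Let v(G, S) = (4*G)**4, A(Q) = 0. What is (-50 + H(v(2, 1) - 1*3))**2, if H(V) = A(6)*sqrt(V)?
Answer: 2500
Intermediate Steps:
v(G, S) = 256*G**4
H(V) = 0 (H(V) = 0*sqrt(V) = 0)
(-50 + H(v(2, 1) - 1*3))**2 = (-50 + 0)**2 = (-50)**2 = 2500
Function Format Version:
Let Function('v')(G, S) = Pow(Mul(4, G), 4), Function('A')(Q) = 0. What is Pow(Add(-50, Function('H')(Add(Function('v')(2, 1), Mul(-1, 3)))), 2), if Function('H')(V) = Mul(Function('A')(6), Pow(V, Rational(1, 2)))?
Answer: 2500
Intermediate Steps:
Function('v')(G, S) = Mul(256, Pow(G, 4))
Function('H')(V) = 0 (Function('H')(V) = Mul(0, Pow(V, Rational(1, 2))) = 0)
Pow(Add(-50, Function('H')(Add(Function('v')(2, 1), Mul(-1, 3)))), 2) = Pow(Add(-50, 0), 2) = Pow(-50, 2) = 2500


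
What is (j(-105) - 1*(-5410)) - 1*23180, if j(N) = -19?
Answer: -17789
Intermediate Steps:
(j(-105) - 1*(-5410)) - 1*23180 = (-19 - 1*(-5410)) - 1*23180 = (-19 + 5410) - 23180 = 5391 - 23180 = -17789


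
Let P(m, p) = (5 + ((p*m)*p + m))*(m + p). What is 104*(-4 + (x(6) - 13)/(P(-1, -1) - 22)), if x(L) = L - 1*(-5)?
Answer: -2860/7 ≈ -408.57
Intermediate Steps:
P(m, p) = (m + p)*(5 + m + m*p²) (P(m, p) = (5 + ((m*p)*p + m))*(m + p) = (5 + (m*p² + m))*(m + p) = (5 + (m + m*p²))*(m + p) = (5 + m + m*p²)*(m + p) = (m + p)*(5 + m + m*p²))
x(L) = 5 + L (x(L) = L + 5 = 5 + L)
104*(-4 + (x(6) - 13)/(P(-1, -1) - 22)) = 104*(-4 + ((5 + 6) - 13)/(((-1)² + 5*(-1) + 5*(-1) - 1*(-1) - 1*(-1)³ + (-1)²*(-1)²) - 22)) = 104*(-4 + (11 - 13)/((1 - 5 - 5 + 1 - 1*(-1) + 1*1) - 22)) = 104*(-4 - 2/((1 - 5 - 5 + 1 + 1 + 1) - 22)) = 104*(-4 - 2/(-6 - 22)) = 104*(-4 - 2/(-28)) = 104*(-4 - 2*(-1/28)) = 104*(-4 + 1/14) = 104*(-55/14) = -2860/7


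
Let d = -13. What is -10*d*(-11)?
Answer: -1430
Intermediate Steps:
-10*d*(-11) = -10*(-13)*(-11) = 130*(-11) = -1430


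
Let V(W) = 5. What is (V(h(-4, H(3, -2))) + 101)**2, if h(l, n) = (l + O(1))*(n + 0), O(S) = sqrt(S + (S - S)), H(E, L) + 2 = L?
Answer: 11236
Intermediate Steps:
H(E, L) = -2 + L
O(S) = sqrt(S) (O(S) = sqrt(S + 0) = sqrt(S))
h(l, n) = n*(1 + l) (h(l, n) = (l + sqrt(1))*(n + 0) = (l + 1)*n = (1 + l)*n = n*(1 + l))
(V(h(-4, H(3, -2))) + 101)**2 = (5 + 101)**2 = 106**2 = 11236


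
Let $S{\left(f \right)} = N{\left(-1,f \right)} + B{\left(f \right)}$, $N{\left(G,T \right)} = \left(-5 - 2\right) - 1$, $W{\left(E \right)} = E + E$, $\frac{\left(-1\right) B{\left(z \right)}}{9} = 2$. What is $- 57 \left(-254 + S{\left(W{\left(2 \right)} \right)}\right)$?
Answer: $15960$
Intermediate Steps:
$B{\left(z \right)} = -18$ ($B{\left(z \right)} = \left(-9\right) 2 = -18$)
$W{\left(E \right)} = 2 E$
$N{\left(G,T \right)} = -8$ ($N{\left(G,T \right)} = -7 - 1 = -8$)
$S{\left(f \right)} = -26$ ($S{\left(f \right)} = -8 - 18 = -26$)
$- 57 \left(-254 + S{\left(W{\left(2 \right)} \right)}\right) = - 57 \left(-254 - 26\right) = \left(-57\right) \left(-280\right) = 15960$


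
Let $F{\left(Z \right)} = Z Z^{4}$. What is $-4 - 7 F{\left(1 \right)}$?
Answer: $-11$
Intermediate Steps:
$F{\left(Z \right)} = Z^{5}$
$-4 - 7 F{\left(1 \right)} = -4 - 7 \cdot 1^{5} = -4 - 7 = -11$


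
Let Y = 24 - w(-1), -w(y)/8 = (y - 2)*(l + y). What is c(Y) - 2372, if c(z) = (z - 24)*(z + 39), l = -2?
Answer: 7348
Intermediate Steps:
w(y) = -8*(-2 + y)² (w(y) = -8*(y - 2)*(-2 + y) = -8*(-2 + y)*(-2 + y) = -8*(-2 + y)²)
Y = 96 (Y = 24 - (-32 - 8*(-1)² + 32*(-1)) = 24 - (-32 - 8*1 - 32) = 24 - (-32 - 8 - 32) = 24 - 1*(-72) = 24 + 72 = 96)
c(z) = (-24 + z)*(39 + z)
c(Y) - 2372 = (-936 + 96² + 15*96) - 2372 = (-936 + 9216 + 1440) - 2372 = 9720 - 2372 = 7348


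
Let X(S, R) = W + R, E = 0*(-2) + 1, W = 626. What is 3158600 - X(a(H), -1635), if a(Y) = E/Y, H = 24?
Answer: 3159609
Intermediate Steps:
E = 1 (E = 0 + 1 = 1)
a(Y) = 1/Y
X(S, R) = 626 + R
3158600 - X(a(H), -1635) = 3158600 - (626 - 1635) = 3158600 - 1*(-1009) = 3158600 + 1009 = 3159609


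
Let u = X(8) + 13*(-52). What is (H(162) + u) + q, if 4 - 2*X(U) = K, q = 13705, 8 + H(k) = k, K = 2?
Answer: 13184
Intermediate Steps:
H(k) = -8 + k
X(U) = 1 (X(U) = 2 - ½*2 = 2 - 1 = 1)
u = -675 (u = 1 + 13*(-52) = 1 - 676 = -675)
(H(162) + u) + q = ((-8 + 162) - 675) + 13705 = (154 - 675) + 13705 = -521 + 13705 = 13184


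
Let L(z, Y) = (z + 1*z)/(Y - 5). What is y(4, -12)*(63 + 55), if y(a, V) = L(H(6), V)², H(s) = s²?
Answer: 611712/289 ≈ 2116.6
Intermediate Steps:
L(z, Y) = 2*z/(-5 + Y) (L(z, Y) = (z + z)/(-5 + Y) = (2*z)/(-5 + Y) = 2*z/(-5 + Y))
y(a, V) = 5184/(-5 + V)² (y(a, V) = (2*6²/(-5 + V))² = (2*36/(-5 + V))² = (72/(-5 + V))² = 5184/(-5 + V)²)
y(4, -12)*(63 + 55) = (5184/(-5 - 12)²)*(63 + 55) = (5184/(-17)²)*118 = (5184*(1/289))*118 = (5184/289)*118 = 611712/289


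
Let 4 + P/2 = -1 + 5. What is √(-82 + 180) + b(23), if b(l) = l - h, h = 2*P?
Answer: 23 + 7*√2 ≈ 32.899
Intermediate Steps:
P = 0 (P = -8 + 2*(-1 + 5) = -8 + 2*4 = -8 + 8 = 0)
h = 0 (h = 2*0 = 0)
b(l) = l (b(l) = l - 1*0 = l + 0 = l)
√(-82 + 180) + b(23) = √(-82 + 180) + 23 = √98 + 23 = 7*√2 + 23 = 23 + 7*√2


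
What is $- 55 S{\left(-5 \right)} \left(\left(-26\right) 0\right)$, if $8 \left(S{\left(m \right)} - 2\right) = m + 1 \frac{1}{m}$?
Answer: $0$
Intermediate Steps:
$S{\left(m \right)} = 2 + \frac{m}{8} + \frac{1}{8 m}$ ($S{\left(m \right)} = 2 + \frac{m + 1 \frac{1}{m}}{8} = 2 + \frac{m + \frac{1}{m}}{8} = 2 + \left(\frac{m}{8} + \frac{1}{8 m}\right) = 2 + \frac{m}{8} + \frac{1}{8 m}$)
$- 55 S{\left(-5 \right)} \left(\left(-26\right) 0\right) = - 55 \frac{1 - 5 \left(16 - 5\right)}{8 \left(-5\right)} \left(\left(-26\right) 0\right) = - 55 \cdot \frac{1}{8} \left(- \frac{1}{5}\right) \left(1 - 55\right) 0 = - 55 \cdot \frac{1}{8} \left(- \frac{1}{5}\right) \left(-54\right) 0 = \left(-55\right) \frac{27}{20} \cdot 0 = \left(- \frac{297}{4}\right) 0 = 0$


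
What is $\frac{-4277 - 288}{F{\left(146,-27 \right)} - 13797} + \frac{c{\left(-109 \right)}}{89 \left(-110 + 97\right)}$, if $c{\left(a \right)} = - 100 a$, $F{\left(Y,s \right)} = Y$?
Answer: $- \frac{13046745}{1435837} \approx -9.0865$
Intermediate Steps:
$\frac{-4277 - 288}{F{\left(146,-27 \right)} - 13797} + \frac{c{\left(-109 \right)}}{89 \left(-110 + 97\right)} = \frac{-4277 - 288}{146 - 13797} + \frac{\left(-100\right) \left(-109\right)}{89 \left(-110 + 97\right)} = \frac{-4277 - 288}{-13651} + \frac{10900}{89 \left(-13\right)} = \left(-4565\right) \left(- \frac{1}{13651}\right) + \frac{10900}{-1157} = \frac{415}{1241} + 10900 \left(- \frac{1}{1157}\right) = \frac{415}{1241} - \frac{10900}{1157} = - \frac{13046745}{1435837}$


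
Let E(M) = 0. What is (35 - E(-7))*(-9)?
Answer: -315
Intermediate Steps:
(35 - E(-7))*(-9) = (35 - 1*0)*(-9) = (35 + 0)*(-9) = 35*(-9) = -315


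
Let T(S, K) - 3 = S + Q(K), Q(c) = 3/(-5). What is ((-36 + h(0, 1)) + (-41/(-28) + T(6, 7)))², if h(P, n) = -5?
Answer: 19000881/19600 ≈ 969.43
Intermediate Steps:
Q(c) = -⅗ (Q(c) = 3*(-⅕) = -⅗)
T(S, K) = 12/5 + S (T(S, K) = 3 + (S - ⅗) = 3 + (-⅗ + S) = 12/5 + S)
((-36 + h(0, 1)) + (-41/(-28) + T(6, 7)))² = ((-36 - 5) + (-41/(-28) + (12/5 + 6)))² = (-41 + (-41*(-1/28) + 42/5))² = (-41 + (41/28 + 42/5))² = (-41 + 1381/140)² = (-4359/140)² = 19000881/19600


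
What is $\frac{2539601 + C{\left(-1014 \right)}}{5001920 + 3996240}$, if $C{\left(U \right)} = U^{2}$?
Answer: $\frac{3567797}{8998160} \approx 0.3965$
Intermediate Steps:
$\frac{2539601 + C{\left(-1014 \right)}}{5001920 + 3996240} = \frac{2539601 + \left(-1014\right)^{2}}{5001920 + 3996240} = \frac{2539601 + 1028196}{8998160} = 3567797 \cdot \frac{1}{8998160} = \frac{3567797}{8998160}$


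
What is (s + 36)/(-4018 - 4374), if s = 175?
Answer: -211/8392 ≈ -0.025143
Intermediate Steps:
(s + 36)/(-4018 - 4374) = (175 + 36)/(-4018 - 4374) = 211/(-8392) = 211*(-1/8392) = -211/8392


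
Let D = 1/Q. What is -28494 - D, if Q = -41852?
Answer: -1192530887/41852 ≈ -28494.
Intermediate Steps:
D = -1/41852 (D = 1/(-41852) = -1/41852 ≈ -2.3894e-5)
-28494 - D = -28494 - 1*(-1/41852) = -28494 + 1/41852 = -1192530887/41852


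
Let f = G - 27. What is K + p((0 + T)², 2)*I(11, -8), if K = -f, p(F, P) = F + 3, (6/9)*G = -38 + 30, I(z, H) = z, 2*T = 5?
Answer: 563/4 ≈ 140.75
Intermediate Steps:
T = 5/2 (T = (½)*5 = 5/2 ≈ 2.5000)
G = -12 (G = 3*(-38 + 30)/2 = (3/2)*(-8) = -12)
p(F, P) = 3 + F
f = -39 (f = -12 - 27 = -39)
K = 39 (K = -1*(-39) = 39)
K + p((0 + T)², 2)*I(11, -8) = 39 + (3 + (0 + 5/2)²)*11 = 39 + (3 + (5/2)²)*11 = 39 + (3 + 25/4)*11 = 39 + (37/4)*11 = 39 + 407/4 = 563/4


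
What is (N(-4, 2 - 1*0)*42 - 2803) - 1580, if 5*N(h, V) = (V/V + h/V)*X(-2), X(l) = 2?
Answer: -21999/5 ≈ -4399.8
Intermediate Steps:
N(h, V) = 2/5 + 2*h/(5*V) (N(h, V) = ((V/V + h/V)*2)/5 = ((1 + h/V)*2)/5 = (2 + 2*h/V)/5 = 2/5 + 2*h/(5*V))
(N(-4, 2 - 1*0)*42 - 2803) - 1580 = ((2*((2 - 1*0) - 4)/(5*(2 - 1*0)))*42 - 2803) - 1580 = ((2*((2 + 0) - 4)/(5*(2 + 0)))*42 - 2803) - 1580 = (((2/5)*(2 - 4)/2)*42 - 2803) - 1580 = (((2/5)*(1/2)*(-2))*42 - 2803) - 1580 = (-2/5*42 - 2803) - 1580 = (-84/5 - 2803) - 1580 = -14099/5 - 1580 = -21999/5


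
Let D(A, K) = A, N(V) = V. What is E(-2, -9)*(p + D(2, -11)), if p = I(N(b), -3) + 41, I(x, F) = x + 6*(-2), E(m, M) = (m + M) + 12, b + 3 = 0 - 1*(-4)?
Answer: 32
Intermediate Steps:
b = 1 (b = -3 + (0 - 1*(-4)) = -3 + (0 + 4) = -3 + 4 = 1)
E(m, M) = 12 + M + m (E(m, M) = (M + m) + 12 = 12 + M + m)
I(x, F) = -12 + x (I(x, F) = x - 12 = -12 + x)
p = 30 (p = (-12 + 1) + 41 = -11 + 41 = 30)
E(-2, -9)*(p + D(2, -11)) = (12 - 9 - 2)*(30 + 2) = 1*32 = 32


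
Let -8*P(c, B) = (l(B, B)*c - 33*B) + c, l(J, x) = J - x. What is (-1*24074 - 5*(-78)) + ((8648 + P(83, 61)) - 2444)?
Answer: -68955/4 ≈ -17239.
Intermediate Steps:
P(c, B) = -c/8 + 33*B/8 (P(c, B) = -(((B - B)*c - 33*B) + c)/8 = -((0*c - 33*B) + c)/8 = -((0 - 33*B) + c)/8 = -(-33*B + c)/8 = -(c - 33*B)/8 = -c/8 + 33*B/8)
(-1*24074 - 5*(-78)) + ((8648 + P(83, 61)) - 2444) = (-1*24074 - 5*(-78)) + ((8648 + (-⅛*83 + (33/8)*61)) - 2444) = (-24074 + 390) + ((8648 + (-83/8 + 2013/8)) - 2444) = -23684 + ((8648 + 965/4) - 2444) = -23684 + (35557/4 - 2444) = -23684 + 25781/4 = -68955/4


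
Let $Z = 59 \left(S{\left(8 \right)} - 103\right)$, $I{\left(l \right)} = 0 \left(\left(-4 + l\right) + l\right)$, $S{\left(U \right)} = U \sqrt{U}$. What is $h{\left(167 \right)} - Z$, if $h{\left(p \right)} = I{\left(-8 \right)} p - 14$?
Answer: $6063 - 944 \sqrt{2} \approx 4728.0$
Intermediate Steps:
$S{\left(U \right)} = U^{\frac{3}{2}}$
$I{\left(l \right)} = 0$ ($I{\left(l \right)} = 0 \left(-4 + 2 l\right) = 0$)
$Z = -6077 + 944 \sqrt{2}$ ($Z = 59 \left(8^{\frac{3}{2}} - 103\right) = 59 \left(16 \sqrt{2} - 103\right) = 59 \left(-103 + 16 \sqrt{2}\right) = -6077 + 944 \sqrt{2} \approx -4742.0$)
$h{\left(p \right)} = -14$ ($h{\left(p \right)} = 0 p - 14 = 0 - 14 = -14$)
$h{\left(167 \right)} - Z = -14 - \left(-6077 + 944 \sqrt{2}\right) = -14 + \left(6077 - 944 \sqrt{2}\right) = 6063 - 944 \sqrt{2}$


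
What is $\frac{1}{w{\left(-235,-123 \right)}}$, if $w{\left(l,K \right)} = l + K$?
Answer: $- \frac{1}{358} \approx -0.0027933$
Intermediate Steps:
$w{\left(l,K \right)} = K + l$
$\frac{1}{w{\left(-235,-123 \right)}} = \frac{1}{-123 - 235} = \frac{1}{-358} = - \frac{1}{358}$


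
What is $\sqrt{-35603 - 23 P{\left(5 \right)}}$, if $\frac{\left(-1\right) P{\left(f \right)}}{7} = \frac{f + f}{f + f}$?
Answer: $3 i \sqrt{3938} \approx 188.26 i$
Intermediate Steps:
$P{\left(f \right)} = -7$ ($P{\left(f \right)} = - 7 \frac{f + f}{f + f} = - 7 \frac{2 f}{2 f} = - 7 \cdot 2 f \frac{1}{2 f} = \left(-7\right) 1 = -7$)
$\sqrt{-35603 - 23 P{\left(5 \right)}} = \sqrt{-35603 - -161} = \sqrt{-35603 + 161} = \sqrt{-35442} = 3 i \sqrt{3938}$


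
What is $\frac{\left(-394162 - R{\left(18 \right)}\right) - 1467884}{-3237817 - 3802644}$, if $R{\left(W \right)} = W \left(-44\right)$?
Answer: $\frac{1861254}{7040461} \approx 0.26437$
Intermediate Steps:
$R{\left(W \right)} = - 44 W$
$\frac{\left(-394162 - R{\left(18 \right)}\right) - 1467884}{-3237817 - 3802644} = \frac{\left(-394162 - \left(-44\right) 18\right) - 1467884}{-3237817 - 3802644} = \frac{\left(-394162 - -792\right) - 1467884}{-7040461} = \left(\left(-394162 + 792\right) - 1467884\right) \left(- \frac{1}{7040461}\right) = \left(-393370 - 1467884\right) \left(- \frac{1}{7040461}\right) = \left(-1861254\right) \left(- \frac{1}{7040461}\right) = \frac{1861254}{7040461}$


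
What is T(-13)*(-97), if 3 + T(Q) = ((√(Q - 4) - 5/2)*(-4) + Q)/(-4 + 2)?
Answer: 291/2 - 194*I*√17 ≈ 145.5 - 799.88*I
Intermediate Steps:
T(Q) = -8 + 2*√(-4 + Q) - Q/2 (T(Q) = -3 + ((√(Q - 4) - 5/2)*(-4) + Q)/(-4 + 2) = -3 + ((√(-4 + Q) - 5*½)*(-4) + Q)/(-2) = -3 + ((√(-4 + Q) - 5/2)*(-4) + Q)*(-½) = -3 + ((-5/2 + √(-4 + Q))*(-4) + Q)*(-½) = -3 + ((10 - 4*√(-4 + Q)) + Q)*(-½) = -3 + (10 + Q - 4*√(-4 + Q))*(-½) = -3 + (-5 + 2*√(-4 + Q) - Q/2) = -8 + 2*√(-4 + Q) - Q/2)
T(-13)*(-97) = (-8 + 2*√(-4 - 13) - ½*(-13))*(-97) = (-8 + 2*√(-17) + 13/2)*(-97) = (-8 + 2*(I*√17) + 13/2)*(-97) = (-8 + 2*I*√17 + 13/2)*(-97) = (-3/2 + 2*I*√17)*(-97) = 291/2 - 194*I*√17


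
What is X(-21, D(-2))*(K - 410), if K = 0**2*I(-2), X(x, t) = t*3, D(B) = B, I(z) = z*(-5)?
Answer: 2460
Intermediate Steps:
I(z) = -5*z
X(x, t) = 3*t
K = 0 (K = 0**2*(-5*(-2)) = 0*10 = 0)
X(-21, D(-2))*(K - 410) = (3*(-2))*(0 - 410) = -6*(-410) = 2460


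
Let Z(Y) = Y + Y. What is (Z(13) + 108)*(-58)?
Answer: -7772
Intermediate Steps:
Z(Y) = 2*Y
(Z(13) + 108)*(-58) = (2*13 + 108)*(-58) = (26 + 108)*(-58) = 134*(-58) = -7772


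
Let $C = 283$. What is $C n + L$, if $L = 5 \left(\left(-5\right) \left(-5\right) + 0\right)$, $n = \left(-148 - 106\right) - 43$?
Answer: $-83926$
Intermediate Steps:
$n = -297$ ($n = -254 - 43 = -297$)
$L = 125$ ($L = 5 \left(25 + 0\right) = 5 \cdot 25 = 125$)
$C n + L = 283 \left(-297\right) + 125 = -84051 + 125 = -83926$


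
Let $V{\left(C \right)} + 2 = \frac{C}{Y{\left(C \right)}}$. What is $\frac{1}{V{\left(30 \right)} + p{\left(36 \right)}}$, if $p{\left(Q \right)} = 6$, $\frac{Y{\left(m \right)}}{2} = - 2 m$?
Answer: $\frac{4}{15} \approx 0.26667$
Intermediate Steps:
$Y{\left(m \right)} = - 4 m$ ($Y{\left(m \right)} = 2 \left(- 2 m\right) = - 4 m$)
$V{\left(C \right)} = - \frac{9}{4}$ ($V{\left(C \right)} = -2 + \frac{C}{\left(-4\right) C} = -2 + C \left(- \frac{1}{4 C}\right) = -2 - \frac{1}{4} = - \frac{9}{4}$)
$\frac{1}{V{\left(30 \right)} + p{\left(36 \right)}} = \frac{1}{- \frac{9}{4} + 6} = \frac{1}{\frac{15}{4}} = \frac{4}{15}$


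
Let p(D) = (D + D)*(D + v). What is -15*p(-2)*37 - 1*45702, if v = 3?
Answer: -43482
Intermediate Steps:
p(D) = 2*D*(3 + D) (p(D) = (D + D)*(D + 3) = (2*D)*(3 + D) = 2*D*(3 + D))
-15*p(-2)*37 - 1*45702 = -30*(-2)*(3 - 2)*37 - 1*45702 = -30*(-2)*37 - 45702 = -15*(-4)*37 - 45702 = 60*37 - 45702 = 2220 - 45702 = -43482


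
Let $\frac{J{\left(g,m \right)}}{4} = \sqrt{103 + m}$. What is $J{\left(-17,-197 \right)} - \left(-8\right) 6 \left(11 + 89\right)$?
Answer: $4800 + 4 i \sqrt{94} \approx 4800.0 + 38.781 i$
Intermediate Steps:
$J{\left(g,m \right)} = 4 \sqrt{103 + m}$
$J{\left(-17,-197 \right)} - \left(-8\right) 6 \left(11 + 89\right) = 4 \sqrt{103 - 197} - \left(-8\right) 6 \left(11 + 89\right) = 4 \sqrt{-94} - \left(-48\right) 100 = 4 i \sqrt{94} - -4800 = 4 i \sqrt{94} + 4800 = 4800 + 4 i \sqrt{94}$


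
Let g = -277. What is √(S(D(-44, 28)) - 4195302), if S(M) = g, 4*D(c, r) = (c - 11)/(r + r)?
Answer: I*√4195579 ≈ 2048.3*I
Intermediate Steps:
D(c, r) = (-11 + c)/(8*r) (D(c, r) = ((c - 11)/(r + r))/4 = ((-11 + c)/((2*r)))/4 = ((-11 + c)*(1/(2*r)))/4 = ((-11 + c)/(2*r))/4 = (-11 + c)/(8*r))
S(M) = -277
√(S(D(-44, 28)) - 4195302) = √(-277 - 4195302) = √(-4195579) = I*√4195579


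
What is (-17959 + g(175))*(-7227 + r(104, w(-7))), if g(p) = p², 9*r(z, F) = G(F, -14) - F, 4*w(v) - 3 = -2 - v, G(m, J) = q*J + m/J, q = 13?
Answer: -1927722980/21 ≈ -9.1796e+7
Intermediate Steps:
G(m, J) = 13*J + m/J
w(v) = ¼ - v/4 (w(v) = ¾ + (-2 - v)/4 = ¾ + (-½ - v/4) = ¼ - v/4)
r(z, F) = -182/9 - 5*F/42 (r(z, F) = ((13*(-14) + F/(-14)) - F)/9 = ((-182 + F*(-1/14)) - F)/9 = ((-182 - F/14) - F)/9 = (-182 - 15*F/14)/9 = -182/9 - 5*F/42)
(-17959 + g(175))*(-7227 + r(104, w(-7))) = (-17959 + 175²)*(-7227 + (-182/9 - 5*(¼ - ¼*(-7))/42)) = (-17959 + 30625)*(-7227 + (-182/9 - 5*(¼ + 7/4)/42)) = 12666*(-7227 + (-182/9 - 5/42*2)) = 12666*(-7227 + (-182/9 - 5/21)) = 12666*(-7227 - 1289/63) = 12666*(-456590/63) = -1927722980/21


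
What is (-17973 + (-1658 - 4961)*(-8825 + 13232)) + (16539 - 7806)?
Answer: -29179173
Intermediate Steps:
(-17973 + (-1658 - 4961)*(-8825 + 13232)) + (16539 - 7806) = (-17973 - 6619*4407) + 8733 = (-17973 - 29169933) + 8733 = -29187906 + 8733 = -29179173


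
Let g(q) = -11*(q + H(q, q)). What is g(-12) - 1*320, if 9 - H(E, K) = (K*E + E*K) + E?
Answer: 2749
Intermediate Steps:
H(E, K) = 9 - E - 2*E*K (H(E, K) = 9 - ((K*E + E*K) + E) = 9 - ((E*K + E*K) + E) = 9 - (2*E*K + E) = 9 - (E + 2*E*K) = 9 + (-E - 2*E*K) = 9 - E - 2*E*K)
g(q) = -99 + 22*q² (g(q) = -11*(q + (9 - q - 2*q*q)) = -11*(q + (9 - q - 2*q²)) = -11*(9 - 2*q²) = -99 + 22*q²)
g(-12) - 1*320 = (-99 + 22*(-12)²) - 1*320 = (-99 + 22*144) - 320 = (-99 + 3168) - 320 = 3069 - 320 = 2749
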